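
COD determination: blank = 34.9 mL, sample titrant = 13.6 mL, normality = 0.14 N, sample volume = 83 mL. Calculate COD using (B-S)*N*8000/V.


COD = (34.9 - 13.6) x 0.14 x 8000 / 83
COD = 21.3 x 0.14 x 8000 / 83
COD = 287.4 mg/L


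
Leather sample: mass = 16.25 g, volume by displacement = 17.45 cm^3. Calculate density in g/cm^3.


0.931 g/cm^3


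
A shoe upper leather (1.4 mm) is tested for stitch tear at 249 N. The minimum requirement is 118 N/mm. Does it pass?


STS = 177.9 N/mm
Passes: Yes

STS = 249 / 1.4 = 177.9 N/mm
Minimum required: 118 N/mm
Passes: Yes


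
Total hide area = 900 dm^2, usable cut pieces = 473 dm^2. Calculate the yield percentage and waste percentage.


Yield = 473 / 900 x 100 = 52.6%
Waste = 900 - 473 = 427 dm^2
Waste% = 100 - 52.6 = 47.4%


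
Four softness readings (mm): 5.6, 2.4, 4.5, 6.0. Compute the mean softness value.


4.63 mm

Sum = 5.6 + 2.4 + 4.5 + 6.0
Mean = 18.5 / 4 = 4.63 mm


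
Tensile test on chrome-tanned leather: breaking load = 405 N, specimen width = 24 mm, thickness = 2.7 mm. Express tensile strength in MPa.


6.25 MPa

Cross-section = 24 x 2.7 = 64.8 mm^2
TS = 405 / 64.8 = 6.25 MPa
(1 N/mm^2 = 1 MPa)


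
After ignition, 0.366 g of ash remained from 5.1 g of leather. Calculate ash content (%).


Ash% = 0.366 / 5.1 x 100
Ash% = 7.18%


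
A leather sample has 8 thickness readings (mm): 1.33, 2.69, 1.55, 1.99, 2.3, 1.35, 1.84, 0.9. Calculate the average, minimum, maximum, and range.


Average = 1.74 mm
Min = 0.9 mm
Max = 2.69 mm
Range = 1.79 mm

Sum = 13.95
Average = 13.95 / 8 = 1.74 mm
Minimum = 0.9 mm
Maximum = 2.69 mm
Range = 2.69 - 0.9 = 1.79 mm


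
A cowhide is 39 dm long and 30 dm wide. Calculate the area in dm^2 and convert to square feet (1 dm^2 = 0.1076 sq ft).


1170 dm^2
125.89 sq ft


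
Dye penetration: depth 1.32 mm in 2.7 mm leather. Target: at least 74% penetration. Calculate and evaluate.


Penetration = 48.9%
Meets target: No


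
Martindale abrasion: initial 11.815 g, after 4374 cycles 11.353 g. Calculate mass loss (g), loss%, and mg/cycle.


Loss = 11.815 - 11.353 = 0.462 g
Loss% = 0.462 / 11.815 x 100 = 3.91%
Rate = 0.462 / 4374 x 1000 = 0.106 mg/cycle


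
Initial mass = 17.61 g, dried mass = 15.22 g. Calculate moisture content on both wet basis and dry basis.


Wet basis = 13.6%
Dry basis = 15.7%

Moisture lost = 17.61 - 15.22 = 2.39 g
Wet basis MC = 2.39 / 17.61 x 100 = 13.6%
Dry basis MC = 2.39 / 15.22 x 100 = 15.7%


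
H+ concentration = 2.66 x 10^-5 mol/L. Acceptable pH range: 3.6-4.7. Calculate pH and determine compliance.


pH = -log10(2.66 x 10^-5) = 4.58
Range: 3.6 to 4.7
Compliant: Yes


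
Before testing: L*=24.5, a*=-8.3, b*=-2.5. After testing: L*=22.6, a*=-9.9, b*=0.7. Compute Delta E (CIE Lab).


Delta E = 4.05


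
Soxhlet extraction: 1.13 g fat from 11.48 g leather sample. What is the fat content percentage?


Fat content = 1.13 / 11.48 x 100
Fat = 9.8%


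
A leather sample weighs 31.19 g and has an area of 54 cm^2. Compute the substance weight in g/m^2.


5775.9 g/m^2

Substance weight = mass / area x 10000
SW = 31.19 / 54 x 10000
SW = 5775.9 g/m^2


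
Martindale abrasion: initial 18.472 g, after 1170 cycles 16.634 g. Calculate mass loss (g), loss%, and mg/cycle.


Mass loss = 1.838 g
Loss = 9.95%
Rate = 1.571 mg/cycle


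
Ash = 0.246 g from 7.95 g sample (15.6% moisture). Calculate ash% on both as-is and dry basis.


As-is ash% = 0.246 / 7.95 x 100 = 3.09%
Dry mass = 7.95 x (100 - 15.6) / 100 = 6.7098 g
Dry-basis ash% = 0.246 / 6.7098 x 100 = 3.67%


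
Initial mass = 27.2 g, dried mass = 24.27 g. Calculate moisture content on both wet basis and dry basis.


Moisture lost = 27.2 - 24.27 = 2.93 g
Wet basis MC = 2.93 / 27.2 x 100 = 10.8%
Dry basis MC = 2.93 / 24.27 x 100 = 12.1%


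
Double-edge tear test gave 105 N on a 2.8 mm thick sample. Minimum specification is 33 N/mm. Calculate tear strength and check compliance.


Tear strength = 105 / 2.8 = 37.5 N/mm
Required minimum = 33 N/mm
Compliant: Yes


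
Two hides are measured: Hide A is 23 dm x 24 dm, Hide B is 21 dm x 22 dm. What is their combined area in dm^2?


1014 dm^2

Hide A area = 23 x 24 = 552 dm^2
Hide B area = 21 x 22 = 462 dm^2
Total = 552 + 462 = 1014 dm^2


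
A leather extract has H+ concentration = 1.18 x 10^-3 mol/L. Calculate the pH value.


pH = 2.93


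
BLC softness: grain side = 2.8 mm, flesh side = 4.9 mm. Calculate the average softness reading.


3.85 mm


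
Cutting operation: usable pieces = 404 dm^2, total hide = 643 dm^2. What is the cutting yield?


62.8%


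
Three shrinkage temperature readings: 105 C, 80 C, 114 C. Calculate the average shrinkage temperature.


99.7 C

Average = (105 + 80 + 114) / 3
Average = 299 / 3 = 99.7 C


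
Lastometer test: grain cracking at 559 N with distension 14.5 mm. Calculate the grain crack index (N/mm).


Grain crack index = force / distension
Index = 559 / 14.5 = 38.6 N/mm


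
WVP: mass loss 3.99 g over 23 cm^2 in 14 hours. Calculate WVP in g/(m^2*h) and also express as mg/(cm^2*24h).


WVP = 3.99 / (23 x 14) x 10000 = 123.91 g/(m^2*h)
Mass loss in mg = 3.99 x 1000 = 3990 mg
Per cm^2 per 24h in mg: 3990 x 24 / (23 x 14) = 95760 / 322 = 297.39 mg/(cm^2*24h)


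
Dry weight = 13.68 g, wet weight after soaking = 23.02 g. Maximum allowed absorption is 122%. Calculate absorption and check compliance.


Absorption = 68.3%
Compliant: Yes

WA = (23.02 - 13.68) / 13.68 x 100 = 68.3%
Maximum allowed: 122%
Compliant: Yes


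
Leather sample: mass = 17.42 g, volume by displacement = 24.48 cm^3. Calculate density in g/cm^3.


Density = mass / volume
Density = 17.42 / 24.48 = 0.712 g/cm^3


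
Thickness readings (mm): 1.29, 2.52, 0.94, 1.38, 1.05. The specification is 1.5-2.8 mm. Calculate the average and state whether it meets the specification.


Average = 1.44 mm
Within specification: No


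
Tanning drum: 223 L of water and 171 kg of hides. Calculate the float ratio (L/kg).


1.3

Float ratio = water / hide weight
Ratio = 223 / 171 = 1.3


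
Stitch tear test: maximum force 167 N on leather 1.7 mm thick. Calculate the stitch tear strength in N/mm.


98.2 N/mm

Stitch tear strength = force / thickness
STS = 167 / 1.7 = 98.2 N/mm


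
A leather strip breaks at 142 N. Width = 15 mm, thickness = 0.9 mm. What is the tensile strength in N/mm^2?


10.52 N/mm^2


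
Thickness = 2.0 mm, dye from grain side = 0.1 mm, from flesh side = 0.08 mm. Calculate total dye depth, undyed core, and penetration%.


Total dyed = 0.1 + 0.08 = 0.18 mm
Undyed core = 2.0 - 0.18 = 1.82 mm
Penetration = 0.18 / 2.0 x 100 = 9.0%


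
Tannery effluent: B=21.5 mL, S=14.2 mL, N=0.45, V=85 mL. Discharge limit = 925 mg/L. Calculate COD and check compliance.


COD = (21.5 - 14.2) x 0.45 x 8000 / 85 = 309.2 mg/L
Limit: 925 mg/L
Compliant: Yes


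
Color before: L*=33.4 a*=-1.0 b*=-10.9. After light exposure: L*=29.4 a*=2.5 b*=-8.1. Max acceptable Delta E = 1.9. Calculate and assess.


dL = -4.0, da = 3.5, db = 2.8
dE = sqrt((-4.0)^2 + (3.5)^2 + (2.8)^2) = 6.01
Max = 1.9
Passes: No


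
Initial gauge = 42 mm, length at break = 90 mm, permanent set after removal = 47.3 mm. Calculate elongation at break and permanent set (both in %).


Elongation at break = (90 - 42) / 42 x 100 = 114.3%
Permanent set = (47.3 - 42) / 42 x 100 = 12.6%


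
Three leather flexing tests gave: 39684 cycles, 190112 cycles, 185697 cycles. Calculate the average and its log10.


Average = (39684 + 190112 + 185697) / 3 = 138498 cycles
log10(138498) = 5.14


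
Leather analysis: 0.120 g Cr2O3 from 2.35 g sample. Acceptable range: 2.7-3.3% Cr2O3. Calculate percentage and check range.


Cr2O3% = 0.120 / 2.35 x 100 = 5.11%
Acceptable range: 2.7 to 3.3%
Within range: No


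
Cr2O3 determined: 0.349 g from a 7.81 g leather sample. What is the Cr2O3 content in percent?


Cr2O3% = 0.349 / 7.81 x 100
Cr2O3% = 4.47%


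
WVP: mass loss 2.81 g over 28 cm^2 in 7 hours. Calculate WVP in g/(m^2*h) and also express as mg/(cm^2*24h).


WVP = 143.37 g/(m^2*h)
Daily rate = 344.08 mg/(cm^2*24h)

WVP = 2.81 / (28 x 7) x 10000 = 143.37 g/(m^2*h)
Mass loss in mg = 2.81 x 1000 = 2810 mg
Per cm^2 per 24h in mg: 2810 x 24 / (28 x 7) = 67440 / 196 = 344.08 mg/(cm^2*24h)


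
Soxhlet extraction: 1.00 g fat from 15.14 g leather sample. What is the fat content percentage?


Fat content = 1.00 / 15.14 x 100
Fat = 6.6%


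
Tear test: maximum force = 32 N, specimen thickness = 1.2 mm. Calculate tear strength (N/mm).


26.7 N/mm


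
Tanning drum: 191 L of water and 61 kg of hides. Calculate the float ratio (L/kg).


3.1


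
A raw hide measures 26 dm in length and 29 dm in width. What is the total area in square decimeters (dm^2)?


754 dm^2

Area = length x width
Area = 26 x 29 = 754 dm^2


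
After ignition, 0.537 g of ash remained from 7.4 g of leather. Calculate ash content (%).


7.26%


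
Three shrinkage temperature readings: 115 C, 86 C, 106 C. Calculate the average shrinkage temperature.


Average = (115 + 86 + 106) / 3
Average = 307 / 3 = 102.3 C


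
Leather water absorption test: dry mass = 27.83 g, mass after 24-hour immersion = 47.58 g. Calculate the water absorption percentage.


Water absorbed = 47.58 - 27.83 = 19.75 g
WA% = 19.75 / 27.83 x 100 = 71.0%


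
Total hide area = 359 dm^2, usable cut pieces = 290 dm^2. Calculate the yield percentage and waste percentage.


Yield = 290 / 359 x 100 = 80.8%
Waste = 359 - 290 = 69 dm^2
Waste% = 100 - 80.8 = 19.2%


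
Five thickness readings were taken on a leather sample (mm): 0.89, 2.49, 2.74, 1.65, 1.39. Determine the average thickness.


1.83 mm


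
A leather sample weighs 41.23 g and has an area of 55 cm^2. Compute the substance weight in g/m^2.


7496.4 g/m^2

Substance weight = mass / area x 10000
SW = 41.23 / 55 x 10000
SW = 7496.4 g/m^2


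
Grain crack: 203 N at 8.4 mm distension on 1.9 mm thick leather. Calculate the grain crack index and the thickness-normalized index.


Crack index = 203 / 8.4 = 24.2 N/mm
Normalized = 24.2 / 1.9 = 12.7 N/mm per mm


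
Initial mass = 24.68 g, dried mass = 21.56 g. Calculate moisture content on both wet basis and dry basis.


Moisture lost = 24.68 - 21.56 = 3.12 g
Wet basis MC = 3.12 / 24.68 x 100 = 12.6%
Dry basis MC = 3.12 / 21.56 x 100 = 14.5%


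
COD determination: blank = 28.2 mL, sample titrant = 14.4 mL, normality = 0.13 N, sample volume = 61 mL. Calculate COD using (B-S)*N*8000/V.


COD = (28.2 - 14.4) x 0.13 x 8000 / 61
COD = 13.8 x 0.13 x 8000 / 61
COD = 235.3 mg/L


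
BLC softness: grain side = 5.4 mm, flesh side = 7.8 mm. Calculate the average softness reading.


Average = (5.4 + 7.8) / 2
Average = 6.60 mm


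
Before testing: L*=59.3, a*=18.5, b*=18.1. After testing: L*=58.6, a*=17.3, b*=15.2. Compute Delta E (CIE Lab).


Delta E = 3.22

dL = 58.6 - 59.3 = -0.7
da = 17.3 - 18.5 = -1.2
db = 15.2 - 18.1 = -2.9
dE = sqrt((-0.7)^2 + (-1.2)^2 + (-2.9)^2) = 3.22


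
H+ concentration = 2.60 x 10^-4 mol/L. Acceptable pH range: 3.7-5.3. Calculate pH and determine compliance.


pH = -log10(2.60 x 10^-4) = 3.59
Range: 3.7 to 5.3
Compliant: No


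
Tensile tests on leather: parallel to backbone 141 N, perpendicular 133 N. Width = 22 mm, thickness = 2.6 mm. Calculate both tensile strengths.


Parallel = 2.47 N/mm^2
Perpendicular = 2.33 N/mm^2

Area = 22 x 2.6 = 57.2 mm^2
TS (parallel) = 141 / 57.2 = 2.47 N/mm^2
TS (perpendicular) = 133 / 57.2 = 2.33 N/mm^2


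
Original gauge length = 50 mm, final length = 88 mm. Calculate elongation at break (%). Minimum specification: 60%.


Elongation = 76.0%
Meets spec: Yes


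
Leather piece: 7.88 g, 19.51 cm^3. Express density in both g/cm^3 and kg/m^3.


Density = 7.88 / 19.51 = 0.404 g/cm^3
Convert: 0.404 x 1000 = 404 kg/m^3


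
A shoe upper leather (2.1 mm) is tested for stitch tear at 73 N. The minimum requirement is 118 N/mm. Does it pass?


STS = 73 / 2.1 = 34.8 N/mm
Minimum required: 118 N/mm
Passes: No


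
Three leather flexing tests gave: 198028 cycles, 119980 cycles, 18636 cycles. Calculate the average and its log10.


Average = (198028 + 119980 + 18636) / 3 = 112215 cycles
log10(112215) = 5.05


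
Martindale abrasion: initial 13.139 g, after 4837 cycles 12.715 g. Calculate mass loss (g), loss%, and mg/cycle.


Mass loss = 0.424 g
Loss = 3.23%
Rate = 0.088 mg/cycle

Loss = 13.139 - 12.715 = 0.424 g
Loss% = 0.424 / 13.139 x 100 = 3.23%
Rate = 0.424 / 4837 x 1000 = 0.088 mg/cycle


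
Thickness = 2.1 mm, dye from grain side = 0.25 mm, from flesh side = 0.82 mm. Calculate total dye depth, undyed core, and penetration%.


Total dyed = 0.25 + 0.82 = 1.07 mm
Undyed core = 2.1 - 1.07 = 1.03 mm
Penetration = 1.07 / 2.1 x 100 = 51.0%


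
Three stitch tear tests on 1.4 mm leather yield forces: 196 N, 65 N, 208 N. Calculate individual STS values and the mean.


STS1 = 196 / 1.4 = 140.0 N/mm
STS2 = 65 / 1.4 = 46.4 N/mm
STS3 = 208 / 1.4 = 148.6 N/mm
Mean = (140.0 + 46.4 + 148.6) / 3 = 111.7 N/mm


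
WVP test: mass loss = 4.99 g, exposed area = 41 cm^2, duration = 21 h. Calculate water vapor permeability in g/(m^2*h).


WVP = mass_loss / (area x time) x 10000
WVP = 4.99 / (41 x 21) x 10000
WVP = 4.99 / 861 x 10000 = 57.96 g/(m^2*h)


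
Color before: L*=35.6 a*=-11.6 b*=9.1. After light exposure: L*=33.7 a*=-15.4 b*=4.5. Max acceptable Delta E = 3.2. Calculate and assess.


Delta E = 6.26
Passes: No

dL = -1.9, da = -3.8, db = -4.6
dE = sqrt((-1.9)^2 + (-3.8)^2 + (-4.6)^2) = 6.26
Max = 3.2
Passes: No


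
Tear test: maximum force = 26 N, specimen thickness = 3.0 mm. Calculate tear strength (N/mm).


Tear strength = force / thickness
Tear = 26 / 3.0 = 8.7 N/mm


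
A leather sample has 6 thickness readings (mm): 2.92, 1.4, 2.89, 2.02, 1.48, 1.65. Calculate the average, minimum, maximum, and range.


Average = 2.06 mm
Min = 1.4 mm
Max = 2.92 mm
Range = 1.52 mm

Sum = 12.36
Average = 12.36 / 6 = 2.06 mm
Minimum = 1.4 mm
Maximum = 2.92 mm
Range = 2.92 - 1.4 = 1.52 mm


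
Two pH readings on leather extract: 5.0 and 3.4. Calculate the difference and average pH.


Difference = |5.0 - 3.4| = 1.6
Average = (5.0 + 3.4) / 2 = 4.20


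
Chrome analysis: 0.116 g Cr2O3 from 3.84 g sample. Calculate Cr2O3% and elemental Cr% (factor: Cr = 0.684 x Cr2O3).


Cr2O3% = 0.116 / 3.84 x 100 = 3.02%
Cr% = 3.02 x 0.684 = 2.07%


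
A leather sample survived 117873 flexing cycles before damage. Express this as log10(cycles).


log10(117873) = 5.07


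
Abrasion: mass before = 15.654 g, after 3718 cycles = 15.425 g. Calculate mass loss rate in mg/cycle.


Mass loss = 15.654 - 15.425 = 0.229 g
Rate = 0.229 / 3718 x 1000 = 0.062 mg/cycle


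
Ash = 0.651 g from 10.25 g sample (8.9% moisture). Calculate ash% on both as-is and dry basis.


As-is ash% = 0.651 / 10.25 x 100 = 6.35%
Dry mass = 10.25 x (100 - 8.9) / 100 = 9.33775 g
Dry-basis ash% = 0.651 / 9.33775 x 100 = 6.97%


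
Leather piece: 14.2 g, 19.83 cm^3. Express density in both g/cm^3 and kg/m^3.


0.716 g/cm^3
716 kg/m^3

Density = 14.2 / 19.83 = 0.716 g/cm^3
Convert: 0.716 x 1000 = 716 kg/m^3


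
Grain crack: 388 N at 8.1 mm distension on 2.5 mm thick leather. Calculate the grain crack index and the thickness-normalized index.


Crack index = 47.9 N/mm
Normalized index = 19.2 N/mm per mm

Crack index = 388 / 8.1 = 47.9 N/mm
Normalized = 47.9 / 2.5 = 19.2 N/mm per mm


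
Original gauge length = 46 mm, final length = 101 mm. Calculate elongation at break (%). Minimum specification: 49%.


Extension = 101 - 46 = 55 mm
Elongation = 55 / 46 x 100 = 119.6%
Minimum required: 49%
Meets specification: Yes


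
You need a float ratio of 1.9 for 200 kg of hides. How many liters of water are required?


380.0 L

Water = hide weight x target ratio
Water = 200 x 1.9 = 380.0 L


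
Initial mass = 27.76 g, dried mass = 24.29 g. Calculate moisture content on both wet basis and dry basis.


Wet basis = 12.5%
Dry basis = 14.3%

Moisture lost = 27.76 - 24.29 = 3.47 g
Wet basis MC = 3.47 / 27.76 x 100 = 12.5%
Dry basis MC = 3.47 / 24.29 x 100 = 14.3%


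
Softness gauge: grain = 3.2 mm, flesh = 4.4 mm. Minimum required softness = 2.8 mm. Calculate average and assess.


Average softness = 3.80 mm
Meets requirement: Yes

Average = (3.2 + 4.4) / 2 = 3.80 mm
Minimum = 2.8 mm
Meets requirement: Yes


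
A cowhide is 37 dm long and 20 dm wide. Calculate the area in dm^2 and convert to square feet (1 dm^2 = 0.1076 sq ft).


Area = 37 x 20 = 740 dm^2
Conversion: 740 x 0.1076 = 79.62 sq ft


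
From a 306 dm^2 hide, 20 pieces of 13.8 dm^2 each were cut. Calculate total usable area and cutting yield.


Usable area = 276.0 dm^2
Yield = 90.2%

Total usable = 20 x 13.8 = 276.0 dm^2
Yield = 276.0 / 306 x 100 = 90.2%


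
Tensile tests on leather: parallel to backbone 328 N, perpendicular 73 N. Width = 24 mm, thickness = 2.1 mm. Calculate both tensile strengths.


Parallel = 6.51 N/mm^2
Perpendicular = 1.45 N/mm^2


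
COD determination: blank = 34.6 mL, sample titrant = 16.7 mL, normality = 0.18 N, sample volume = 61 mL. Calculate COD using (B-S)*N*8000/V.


COD = (34.6 - 16.7) x 0.18 x 8000 / 61
COD = 17.9 x 0.18 x 8000 / 61
COD = 422.6 mg/L


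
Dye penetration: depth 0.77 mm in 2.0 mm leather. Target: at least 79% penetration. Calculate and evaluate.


Penetration = 38.5%
Meets target: No

Penetration = 0.77 / 2.0 x 100 = 38.5%
Target: 79%
Meets target: No


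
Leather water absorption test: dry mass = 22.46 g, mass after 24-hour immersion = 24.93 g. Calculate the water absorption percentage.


11.0%

Water absorbed = 24.93 - 22.46 = 2.47 g
WA% = 2.47 / 22.46 x 100 = 11.0%


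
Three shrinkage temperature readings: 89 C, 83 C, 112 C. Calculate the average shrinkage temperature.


94.7 C


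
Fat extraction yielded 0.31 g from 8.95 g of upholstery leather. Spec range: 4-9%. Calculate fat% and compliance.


Fat content = 3.5%
Compliant: No


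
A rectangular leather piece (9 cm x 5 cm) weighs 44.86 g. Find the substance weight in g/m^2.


9968.9 g/m^2

Area = 9 x 5 = 45 cm^2
SW = 44.86 / 45 x 10000 = 9968.9 g/m^2


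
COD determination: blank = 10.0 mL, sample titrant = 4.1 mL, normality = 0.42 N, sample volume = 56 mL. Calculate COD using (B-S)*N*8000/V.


COD = (10.0 - 4.1) x 0.42 x 8000 / 56
COD = 5.9 x 0.42 x 8000 / 56
COD = 354.0 mg/L


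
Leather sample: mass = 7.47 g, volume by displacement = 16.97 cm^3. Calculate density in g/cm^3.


0.440 g/cm^3

Density = mass / volume
Density = 7.47 / 16.97 = 0.440 g/cm^3


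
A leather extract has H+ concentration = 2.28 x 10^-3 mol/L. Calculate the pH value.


pH = 2.64

pH = -log10[H+]
pH = -log10(2.28 x 10^-3) = 2.64


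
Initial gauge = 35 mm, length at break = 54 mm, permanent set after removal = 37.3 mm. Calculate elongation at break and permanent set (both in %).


Elongation at break = 54.3%
Permanent set = 6.6%

Elongation at break = (54 - 35) / 35 x 100 = 54.3%
Permanent set = (37.3 - 35) / 35 x 100 = 6.6%


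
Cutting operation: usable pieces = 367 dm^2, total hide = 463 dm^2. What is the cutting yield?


Yield = usable / total x 100
Yield = 367 / 463 x 100 = 79.3%


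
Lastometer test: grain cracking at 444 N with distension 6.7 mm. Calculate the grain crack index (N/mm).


66.3 N/mm

Grain crack index = force / distension
Index = 444 / 6.7 = 66.3 N/mm


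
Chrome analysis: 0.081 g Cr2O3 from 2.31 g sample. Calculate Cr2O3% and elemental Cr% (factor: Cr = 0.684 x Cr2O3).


Cr2O3% = 0.081 / 2.31 x 100 = 3.51%
Cr% = 3.51 x 0.684 = 2.40%


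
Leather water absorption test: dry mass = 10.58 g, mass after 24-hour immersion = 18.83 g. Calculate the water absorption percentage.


Water absorbed = 18.83 - 10.58 = 8.25 g
WA% = 8.25 / 10.58 x 100 = 78.0%


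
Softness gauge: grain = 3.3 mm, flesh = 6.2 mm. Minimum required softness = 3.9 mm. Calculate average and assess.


Average softness = 4.75 mm
Meets requirement: Yes


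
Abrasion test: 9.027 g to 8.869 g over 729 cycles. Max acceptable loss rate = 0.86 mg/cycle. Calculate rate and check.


Loss = 9.027 - 8.869 = 0.158 g
Rate = 0.158 g / 729 cycles x 1000 = 0.217 mg/cycle
Max = 0.86 mg/cycle
Passes: Yes


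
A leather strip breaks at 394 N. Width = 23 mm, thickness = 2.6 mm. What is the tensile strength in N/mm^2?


6.59 N/mm^2

Cross-sectional area = 23 x 2.6 = 59.8 mm^2
Tensile strength = 394 / 59.8 = 6.59 N/mm^2


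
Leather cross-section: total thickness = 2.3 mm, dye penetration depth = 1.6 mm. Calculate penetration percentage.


Penetration% = 1.6 / 2.3 x 100
Penetration = 69.6%


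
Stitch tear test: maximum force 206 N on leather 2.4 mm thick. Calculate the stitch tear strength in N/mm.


85.8 N/mm

Stitch tear strength = force / thickness
STS = 206 / 2.4 = 85.8 N/mm


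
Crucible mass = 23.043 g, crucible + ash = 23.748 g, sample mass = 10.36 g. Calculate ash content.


Ash mass = 23.748 - 23.043 = 0.705 g
Ash% = 0.705 / 10.36 x 100 = 6.81%


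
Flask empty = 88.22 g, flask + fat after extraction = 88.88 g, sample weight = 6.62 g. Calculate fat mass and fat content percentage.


Fat mass = 88.88 - 88.22 = 0.66 g
Fat% = 0.66 / 6.62 x 100 = 10.0%


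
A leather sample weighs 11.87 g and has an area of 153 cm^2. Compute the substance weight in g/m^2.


775.8 g/m^2

Substance weight = mass / area x 10000
SW = 11.87 / 153 x 10000
SW = 775.8 g/m^2


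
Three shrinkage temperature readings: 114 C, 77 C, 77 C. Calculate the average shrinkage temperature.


Average = (114 + 77 + 77) / 3
Average = 268 / 3 = 89.3 C


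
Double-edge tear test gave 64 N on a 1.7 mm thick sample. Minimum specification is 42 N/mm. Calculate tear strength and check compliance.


Tear strength = 64 / 1.7 = 37.6 N/mm
Required minimum = 42 N/mm
Compliant: No


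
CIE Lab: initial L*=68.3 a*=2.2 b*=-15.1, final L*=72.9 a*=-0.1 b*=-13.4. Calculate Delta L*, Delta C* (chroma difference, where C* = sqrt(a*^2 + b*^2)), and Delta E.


Delta L* = 72.9 - 68.3 = 4.6
C1* = sqrt((2.2)^2 + (-15.1)^2) = 15.259
C2* = sqrt((-0.1)^2 + (-13.4)^2) = 13.400
Delta C* = 13.400 - 15.259 = -1.86
Delta E = sqrt((4.6)^2 + (-2.3)^2 + (1.7)^2) = 5.42


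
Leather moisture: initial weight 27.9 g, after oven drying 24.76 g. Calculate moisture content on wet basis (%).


11.3%

Moisture = 27.9 - 24.76 = 3.14 g
MC = 3.14 / 27.9 x 100 = 11.3%


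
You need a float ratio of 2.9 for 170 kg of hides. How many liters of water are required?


493.0 L

Water = hide weight x target ratio
Water = 170 x 2.9 = 493.0 L


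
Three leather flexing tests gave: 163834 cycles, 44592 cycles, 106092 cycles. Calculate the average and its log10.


Average = (163834 + 44592 + 106092) / 3 = 104839 cycles
log10(104839) = 5.02


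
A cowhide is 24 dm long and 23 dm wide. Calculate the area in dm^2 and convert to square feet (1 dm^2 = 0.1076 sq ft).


552 dm^2
59.40 sq ft

Area = 24 x 23 = 552 dm^2
Conversion: 552 x 0.1076 = 59.40 sq ft


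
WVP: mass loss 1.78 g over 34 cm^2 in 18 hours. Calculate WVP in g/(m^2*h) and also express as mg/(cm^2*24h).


WVP = 29.08 g/(m^2*h)
Daily rate = 69.80 mg/(cm^2*24h)

WVP = 1.78 / (34 x 18) x 10000 = 29.08 g/(m^2*h)
Mass loss in mg = 1.78 x 1000 = 1780 mg
Per cm^2 per 24h in mg: 1780 x 24 / (34 x 18) = 42720 / 612 = 69.80 mg/(cm^2*24h)


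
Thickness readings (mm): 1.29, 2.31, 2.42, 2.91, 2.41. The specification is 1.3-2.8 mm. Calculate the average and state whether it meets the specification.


Sum = 11.34
Average = 11.34 / 5 = 2.27 mm
Specification range: 1.3 to 2.8 mm
Within spec: Yes


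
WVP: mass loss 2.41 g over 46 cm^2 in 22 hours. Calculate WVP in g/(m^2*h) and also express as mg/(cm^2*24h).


WVP = 23.81 g/(m^2*h)
Daily rate = 57.15 mg/(cm^2*24h)

WVP = 2.41 / (46 x 22) x 10000 = 23.81 g/(m^2*h)
Mass loss in mg = 2.41 x 1000 = 2410 mg
Per cm^2 per 24h in mg: 2410 x 24 / (46 x 22) = 57840 / 1012 = 57.15 mg/(cm^2*24h)


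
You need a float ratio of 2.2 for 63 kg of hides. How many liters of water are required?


Water = hide weight x target ratio
Water = 63 x 2.2 = 138.6 L


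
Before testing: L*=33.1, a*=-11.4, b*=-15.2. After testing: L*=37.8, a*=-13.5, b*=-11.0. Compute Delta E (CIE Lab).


dL = 37.8 - 33.1 = 4.7
da = -13.5 - (-11.4) = -2.1
db = -11.0 - (-15.2) = 4.2
dE = sqrt((4.7)^2 + (-2.1)^2 + (4.2)^2) = 6.64


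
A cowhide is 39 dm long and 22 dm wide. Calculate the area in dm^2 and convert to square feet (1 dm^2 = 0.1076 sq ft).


Area = 39 x 22 = 858 dm^2
Conversion: 858 x 0.1076 = 92.32 sq ft


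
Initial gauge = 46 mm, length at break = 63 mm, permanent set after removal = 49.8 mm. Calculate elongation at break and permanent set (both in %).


Elongation at break = (63 - 46) / 46 x 100 = 37.0%
Permanent set = (49.8 - 46) / 46 x 100 = 8.3%


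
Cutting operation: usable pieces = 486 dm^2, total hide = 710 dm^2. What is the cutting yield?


68.5%


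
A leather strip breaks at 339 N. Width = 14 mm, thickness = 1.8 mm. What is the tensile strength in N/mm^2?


Cross-sectional area = 14 x 1.8 = 25.2 mm^2
Tensile strength = 339 / 25.2 = 13.45 N/mm^2


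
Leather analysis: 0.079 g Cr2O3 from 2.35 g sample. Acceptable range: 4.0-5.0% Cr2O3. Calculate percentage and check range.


Cr2O3 = 3.36%
Within range: No

Cr2O3% = 0.079 / 2.35 x 100 = 3.36%
Acceptable range: 4.0 to 5.0%
Within range: No


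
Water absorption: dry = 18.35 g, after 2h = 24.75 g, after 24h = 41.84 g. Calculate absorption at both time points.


2h absorption = 34.9%
24h absorption = 128.0%


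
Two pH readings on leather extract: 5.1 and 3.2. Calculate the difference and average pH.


Difference = |5.1 - 3.2| = 1.9
Average = (5.1 + 3.2) / 2 = 4.15


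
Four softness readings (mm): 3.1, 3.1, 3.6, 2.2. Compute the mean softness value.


3.00 mm

Sum = 3.1 + 3.1 + 3.6 + 2.2
Mean = 12.0 / 4 = 3.00 mm


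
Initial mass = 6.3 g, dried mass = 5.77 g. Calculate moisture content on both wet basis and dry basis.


Wet basis = 8.4%
Dry basis = 9.2%


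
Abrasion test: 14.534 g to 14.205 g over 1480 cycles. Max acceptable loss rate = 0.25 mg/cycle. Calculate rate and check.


Rate = 0.222 mg/cycle
Passes: Yes


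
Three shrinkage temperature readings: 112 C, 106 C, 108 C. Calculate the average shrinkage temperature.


108.7 C

Average = (112 + 106 + 108) / 3
Average = 326 / 3 = 108.7 C


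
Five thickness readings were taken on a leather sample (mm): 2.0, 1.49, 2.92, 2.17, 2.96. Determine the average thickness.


2.31 mm


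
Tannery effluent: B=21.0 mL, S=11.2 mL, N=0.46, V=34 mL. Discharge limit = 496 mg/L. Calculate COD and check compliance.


COD = (21.0 - 11.2) x 0.46 x 8000 / 34 = 1060.7 mg/L
Limit: 496 mg/L
Compliant: No


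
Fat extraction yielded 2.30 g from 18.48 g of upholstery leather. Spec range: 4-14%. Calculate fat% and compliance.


Fat content = 12.4%
Compliant: Yes

Fat% = 2.30 / 18.48 x 100 = 12.4%
Spec range: 4-14%
Compliant: Yes


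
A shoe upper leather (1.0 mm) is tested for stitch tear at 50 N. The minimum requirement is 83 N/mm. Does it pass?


STS = 50 / 1.0 = 50.0 N/mm
Minimum required: 83 N/mm
Passes: No


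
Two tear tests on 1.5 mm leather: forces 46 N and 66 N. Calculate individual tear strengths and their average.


Tear 1 = 46 / 1.5 = 30.7 N/mm
Tear 2 = 66 / 1.5 = 44.0 N/mm
Average = (30.7 + 44.0) / 2 = 37.4 N/mm


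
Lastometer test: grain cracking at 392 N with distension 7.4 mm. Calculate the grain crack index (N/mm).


Grain crack index = force / distension
Index = 392 / 7.4 = 53.0 N/mm


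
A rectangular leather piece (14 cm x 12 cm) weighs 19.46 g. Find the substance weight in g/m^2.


1158.3 g/m^2

Area = 14 x 12 = 168 cm^2
SW = 19.46 / 168 x 10000 = 1158.3 g/m^2


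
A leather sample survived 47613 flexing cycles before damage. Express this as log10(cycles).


log10(47613) = 4.68


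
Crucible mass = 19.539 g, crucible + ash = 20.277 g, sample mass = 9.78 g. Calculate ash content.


Ash mass = 0.738 g
Ash content = 7.55%

Ash mass = 20.277 - 19.539 = 0.738 g
Ash% = 0.738 / 9.78 x 100 = 7.55%


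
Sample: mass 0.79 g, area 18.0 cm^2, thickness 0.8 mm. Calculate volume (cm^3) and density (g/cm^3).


Volume = 1.440 cm^3
Density = 0.549 g/cm^3


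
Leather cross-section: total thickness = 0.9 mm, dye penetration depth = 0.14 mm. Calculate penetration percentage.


15.6%


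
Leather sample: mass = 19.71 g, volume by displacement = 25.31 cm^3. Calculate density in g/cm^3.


Density = mass / volume
Density = 19.71 / 25.31 = 0.779 g/cm^3


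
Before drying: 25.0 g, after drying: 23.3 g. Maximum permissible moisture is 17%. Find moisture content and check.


Moisture content = 6.8%
Acceptable: Yes


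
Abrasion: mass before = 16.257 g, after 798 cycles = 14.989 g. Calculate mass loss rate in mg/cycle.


Mass loss = 16.257 - 14.989 = 1.268 g
Rate = 1.268 / 798 x 1000 = 1.589 mg/cycle


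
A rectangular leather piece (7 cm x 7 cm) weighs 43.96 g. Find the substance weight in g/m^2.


Area = 7 x 7 = 49 cm^2
SW = 43.96 / 49 x 10000 = 8971.4 g/m^2


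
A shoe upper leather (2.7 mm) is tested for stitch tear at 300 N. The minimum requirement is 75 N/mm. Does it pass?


STS = 300 / 2.7 = 111.1 N/mm
Minimum required: 75 N/mm
Passes: Yes


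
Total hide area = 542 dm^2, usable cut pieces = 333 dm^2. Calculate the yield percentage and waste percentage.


Yield = 61.4%
Waste = 38.6%


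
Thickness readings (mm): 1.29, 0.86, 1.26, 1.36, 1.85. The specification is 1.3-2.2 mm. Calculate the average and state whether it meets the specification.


Average = 1.32 mm
Within specification: Yes


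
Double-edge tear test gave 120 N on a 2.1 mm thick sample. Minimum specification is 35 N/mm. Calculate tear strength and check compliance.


Tear strength = 57.1 N/mm
Compliant: Yes

Tear strength = 120 / 2.1 = 57.1 N/mm
Required minimum = 35 N/mm
Compliant: Yes


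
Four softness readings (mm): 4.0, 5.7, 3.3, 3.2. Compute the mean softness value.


Sum = 4.0 + 5.7 + 3.3 + 3.2
Mean = 16.2 / 4 = 4.05 mm


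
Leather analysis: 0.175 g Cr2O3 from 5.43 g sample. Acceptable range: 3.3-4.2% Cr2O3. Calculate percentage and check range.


Cr2O3 = 3.22%
Within range: No


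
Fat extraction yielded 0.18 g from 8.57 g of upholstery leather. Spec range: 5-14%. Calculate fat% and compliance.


Fat% = 0.18 / 8.57 x 100 = 2.1%
Spec range: 5-14%
Compliant: No


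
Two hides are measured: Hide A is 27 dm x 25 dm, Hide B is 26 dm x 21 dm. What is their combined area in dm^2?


Hide A area = 27 x 25 = 675 dm^2
Hide B area = 26 x 21 = 546 dm^2
Total = 675 + 546 = 1221 dm^2


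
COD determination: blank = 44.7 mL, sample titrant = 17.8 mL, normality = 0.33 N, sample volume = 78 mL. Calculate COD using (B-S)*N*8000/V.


910.5 mg/L


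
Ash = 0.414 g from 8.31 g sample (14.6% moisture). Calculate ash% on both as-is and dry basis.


As-is ash% = 0.414 / 8.31 x 100 = 4.98%
Dry mass = 8.31 x (100 - 14.6) / 100 = 7.09674 g
Dry-basis ash% = 0.414 / 7.09674 x 100 = 5.83%


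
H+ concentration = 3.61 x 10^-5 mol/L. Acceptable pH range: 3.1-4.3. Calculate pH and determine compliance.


pH = -log10(3.61 x 10^-5) = 4.44
Range: 3.1 to 4.3
Compliant: No


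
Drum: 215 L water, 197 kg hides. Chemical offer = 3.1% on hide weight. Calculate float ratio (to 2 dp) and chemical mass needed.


Float ratio = 1.09
Chemical needed = 6.107 kg

Float ratio = 215 / 197 = 1.09
Chemical = 197 x 3.1 / 100 = 6.107 kg


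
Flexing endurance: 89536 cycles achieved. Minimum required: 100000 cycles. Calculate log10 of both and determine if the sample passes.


log10(89536) = 4.95
log10(100000) = 5.00
Passes: No


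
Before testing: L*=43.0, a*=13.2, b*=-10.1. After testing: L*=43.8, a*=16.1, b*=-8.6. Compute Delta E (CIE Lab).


Delta E = 3.36

dL = 43.8 - 43.0 = 0.8
da = 16.1 - 13.2 = 2.9
db = -8.6 - (-10.1) = 1.5
dE = sqrt((0.8)^2 + (2.9)^2 + (1.5)^2) = 3.36


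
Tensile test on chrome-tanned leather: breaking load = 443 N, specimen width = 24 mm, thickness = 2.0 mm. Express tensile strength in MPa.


Cross-section = 24 x 2.0 = 48.0 mm^2
TS = 443 / 48.0 = 9.23 MPa
(1 N/mm^2 = 1 MPa)


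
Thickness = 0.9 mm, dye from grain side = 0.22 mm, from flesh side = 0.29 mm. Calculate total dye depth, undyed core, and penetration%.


Total dyed = 0.22 + 0.29 = 0.51 mm
Undyed core = 0.9 - 0.51 = 0.39 mm
Penetration = 0.51 / 0.9 x 100 = 56.7%


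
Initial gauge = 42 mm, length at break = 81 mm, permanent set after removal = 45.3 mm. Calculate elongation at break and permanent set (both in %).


Elongation at break = 92.9%
Permanent set = 7.9%


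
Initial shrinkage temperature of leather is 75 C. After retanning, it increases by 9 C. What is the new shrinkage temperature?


84 C


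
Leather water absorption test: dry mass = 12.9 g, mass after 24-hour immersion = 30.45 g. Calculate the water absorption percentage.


Water absorbed = 30.45 - 12.9 = 17.55 g
WA% = 17.55 / 12.9 x 100 = 136.0%


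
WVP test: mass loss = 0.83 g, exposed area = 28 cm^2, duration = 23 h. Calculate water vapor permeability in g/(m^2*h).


12.89 g/(m^2*h)

WVP = mass_loss / (area x time) x 10000
WVP = 0.83 / (28 x 23) x 10000
WVP = 0.83 / 644 x 10000 = 12.89 g/(m^2*h)


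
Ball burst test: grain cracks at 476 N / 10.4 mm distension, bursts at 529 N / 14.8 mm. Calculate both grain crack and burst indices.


Crack index = 45.8 N/mm
Burst index = 35.7 N/mm


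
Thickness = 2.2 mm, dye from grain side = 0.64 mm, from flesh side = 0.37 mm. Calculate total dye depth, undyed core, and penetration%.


Total dyed = 0.64 + 0.37 = 1.01 mm
Undyed core = 2.2 - 1.01 = 1.19 mm
Penetration = 1.01 / 2.2 x 100 = 45.9%


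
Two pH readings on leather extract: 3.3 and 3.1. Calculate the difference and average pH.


Difference = 0.2
Average pH = 3.20

Difference = |3.3 - 3.1| = 0.2
Average = (3.3 + 3.1) / 2 = 3.20


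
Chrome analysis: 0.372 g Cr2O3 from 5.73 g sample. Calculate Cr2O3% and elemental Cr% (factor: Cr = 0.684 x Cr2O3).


Cr2O3% = 0.372 / 5.73 x 100 = 6.49%
Cr% = 6.49 x 0.684 = 4.44%


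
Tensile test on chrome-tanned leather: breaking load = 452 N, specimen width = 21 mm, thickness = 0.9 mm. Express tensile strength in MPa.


Cross-section = 21 x 0.9 = 18.9 mm^2
TS = 452 / 18.9 = 23.92 MPa
(1 N/mm^2 = 1 MPa)


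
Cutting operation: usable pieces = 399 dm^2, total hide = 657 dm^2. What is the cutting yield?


60.7%


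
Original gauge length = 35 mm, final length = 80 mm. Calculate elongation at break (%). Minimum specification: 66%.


Extension = 80 - 35 = 45 mm
Elongation = 45 / 35 x 100 = 128.6%
Minimum required: 66%
Meets specification: Yes


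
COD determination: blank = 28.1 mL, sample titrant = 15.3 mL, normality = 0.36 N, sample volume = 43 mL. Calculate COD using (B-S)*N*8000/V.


857.3 mg/L

COD = (28.1 - 15.3) x 0.36 x 8000 / 43
COD = 12.8 x 0.36 x 8000 / 43
COD = 857.3 mg/L


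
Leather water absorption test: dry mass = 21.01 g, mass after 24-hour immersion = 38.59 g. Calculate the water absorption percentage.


83.7%

Water absorbed = 38.59 - 21.01 = 17.58 g
WA% = 17.58 / 21.01 x 100 = 83.7%


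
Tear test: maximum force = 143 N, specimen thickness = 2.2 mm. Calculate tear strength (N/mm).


65.0 N/mm


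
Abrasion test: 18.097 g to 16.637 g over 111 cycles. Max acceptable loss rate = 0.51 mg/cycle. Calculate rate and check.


Loss = 18.097 - 16.637 = 1.460 g
Rate = 1.460 g / 111 cycles x 1000 = 13.153 mg/cycle
Max = 0.51 mg/cycle
Passes: No


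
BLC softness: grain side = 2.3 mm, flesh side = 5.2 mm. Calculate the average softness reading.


3.75 mm


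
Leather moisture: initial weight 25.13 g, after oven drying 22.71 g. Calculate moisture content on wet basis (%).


9.6%

Moisture = 25.13 - 22.71 = 2.42 g
MC = 2.42 / 25.13 x 100 = 9.6%


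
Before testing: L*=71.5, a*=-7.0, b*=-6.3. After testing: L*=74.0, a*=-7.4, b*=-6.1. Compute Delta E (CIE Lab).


Delta E = 2.54

dL = 74.0 - 71.5 = 2.5
da = -7.4 - (-7.0) = -0.4
db = -6.1 - (-6.3) = 0.2
dE = sqrt((2.5)^2 + (-0.4)^2 + (0.2)^2) = 2.54


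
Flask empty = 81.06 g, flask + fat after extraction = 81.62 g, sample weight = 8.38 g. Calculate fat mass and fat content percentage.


Fat mass = 81.62 - 81.06 = 0.56 g
Fat% = 0.56 / 8.38 x 100 = 6.7%


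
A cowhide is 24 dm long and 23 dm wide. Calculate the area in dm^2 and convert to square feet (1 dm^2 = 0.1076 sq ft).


552 dm^2
59.40 sq ft


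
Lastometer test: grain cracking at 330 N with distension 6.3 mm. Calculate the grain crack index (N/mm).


52.4 N/mm

Grain crack index = force / distension
Index = 330 / 6.3 = 52.4 N/mm


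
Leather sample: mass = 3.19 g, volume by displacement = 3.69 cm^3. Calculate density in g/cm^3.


Density = mass / volume
Density = 3.19 / 3.69 = 0.864 g/cm^3


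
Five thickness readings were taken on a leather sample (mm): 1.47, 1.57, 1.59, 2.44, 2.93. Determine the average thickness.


Sum = 1.47 + 1.57 + 1.59 + 2.44 + 2.93 = 10.00
Average = 10.00 / 5 = 2.00 mm


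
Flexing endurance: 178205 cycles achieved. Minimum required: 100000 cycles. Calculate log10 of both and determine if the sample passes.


Achieved: log10 = 5.25
Required: log10 = 5.00
Passes: Yes


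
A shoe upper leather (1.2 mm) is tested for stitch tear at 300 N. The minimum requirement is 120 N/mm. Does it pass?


STS = 300 / 1.2 = 250.0 N/mm
Minimum required: 120 N/mm
Passes: Yes


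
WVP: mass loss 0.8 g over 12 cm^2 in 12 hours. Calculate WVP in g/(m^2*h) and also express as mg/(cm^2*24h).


WVP = 0.8 / (12 x 12) x 10000 = 55.56 g/(m^2*h)
Mass loss in mg = 0.8 x 1000 = 800 mg
Per cm^2 per 24h in mg: 800 x 24 / (12 x 12) = 19200 / 144 = 133.33 mg/(cm^2*24h)


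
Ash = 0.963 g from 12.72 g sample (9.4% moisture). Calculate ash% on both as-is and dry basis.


As-is ash% = 0.963 / 12.72 x 100 = 7.57%
Dry mass = 12.72 x (100 - 9.4) / 100 = 11.52432 g
Dry-basis ash% = 0.963 / 11.52432 x 100 = 8.36%


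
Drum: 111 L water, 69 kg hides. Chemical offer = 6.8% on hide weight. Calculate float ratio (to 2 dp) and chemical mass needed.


Float ratio = 111 / 69 = 1.61
Chemical = 69 x 6.8 / 100 = 4.692 kg


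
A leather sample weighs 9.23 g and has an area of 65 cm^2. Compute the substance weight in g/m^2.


1420.0 g/m^2


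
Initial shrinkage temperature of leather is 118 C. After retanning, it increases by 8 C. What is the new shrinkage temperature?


New Ts = 118 + 8 = 126 C


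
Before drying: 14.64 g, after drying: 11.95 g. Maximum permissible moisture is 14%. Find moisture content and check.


MC = (14.64 - 11.95) / 14.64 x 100 = 18.4%
Maximum: 14%
Acceptable: No


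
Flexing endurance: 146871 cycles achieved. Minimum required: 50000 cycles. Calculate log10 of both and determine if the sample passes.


log10(146871) = 5.17
log10(50000) = 4.70
Passes: Yes


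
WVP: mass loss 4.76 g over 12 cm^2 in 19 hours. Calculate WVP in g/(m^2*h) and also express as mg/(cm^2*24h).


WVP = 208.77 g/(m^2*h)
Daily rate = 501.05 mg/(cm^2*24h)

WVP = 4.76 / (12 x 19) x 10000 = 208.77 g/(m^2*h)
Mass loss in mg = 4.76 x 1000 = 4760 mg
Per cm^2 per 24h in mg: 4760 x 24 / (12 x 19) = 114240 / 228 = 501.05 mg/(cm^2*24h)


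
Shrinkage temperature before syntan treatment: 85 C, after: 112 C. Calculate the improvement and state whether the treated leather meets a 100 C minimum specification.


Improvement = 27 C
Meets 100 C spec: Yes

Improvement = 112 - 85 = 27 C
Spec check: 112 C >= 100 C? Yes
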